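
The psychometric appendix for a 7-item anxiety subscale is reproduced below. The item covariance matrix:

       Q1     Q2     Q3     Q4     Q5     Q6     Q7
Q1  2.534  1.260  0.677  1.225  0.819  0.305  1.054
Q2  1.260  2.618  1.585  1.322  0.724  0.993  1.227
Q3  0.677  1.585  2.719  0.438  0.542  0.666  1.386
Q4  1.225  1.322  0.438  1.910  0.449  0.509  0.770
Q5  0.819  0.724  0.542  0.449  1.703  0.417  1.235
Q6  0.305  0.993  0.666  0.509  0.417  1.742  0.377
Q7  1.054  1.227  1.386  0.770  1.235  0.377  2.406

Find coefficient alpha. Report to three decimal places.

Σσ²ᵢ = 2.534 + 2.618 + 2.719 + 1.910 + 1.703 + 1.742 + 2.406 = 15.632
Sum of the distinct covariances = 17.980
total variance = 15.632 + 2 × 17.980 = 51.592
α = (k/(k−1))·(1 − Σσ²ᵢ/total variance) = (7/6)·(1 − 15.632/51.592) = 0.813

α = 0.813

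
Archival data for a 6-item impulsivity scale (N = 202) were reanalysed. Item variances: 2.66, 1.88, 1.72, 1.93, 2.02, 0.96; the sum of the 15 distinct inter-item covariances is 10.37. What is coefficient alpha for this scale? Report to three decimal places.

ΣVar(i) = 2.66 + 1.88 + 1.72 + 1.93 + 2.02 + 0.96 = 11.17
Sum of distinct covariances = 10.37
total variance = ΣVar(i) + 2·Σcov = 11.17 + 2 × 10.37 = 31.91
α = (6/5)·(1 − 11.17/31.91) = 0.780

coefficient alpha = 0.780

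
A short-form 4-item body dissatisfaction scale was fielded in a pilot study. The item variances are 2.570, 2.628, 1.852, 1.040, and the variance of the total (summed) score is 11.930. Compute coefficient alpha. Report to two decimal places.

α = 0.43

Σσᵢ² = 2.570 + 2.628 + 1.852 + 1.040 = 8.090
α = (k/(k−1))·(1 − Σσᵢ²/σ²_total) = (4/3)·(1 − 8.090/11.930) = 0.43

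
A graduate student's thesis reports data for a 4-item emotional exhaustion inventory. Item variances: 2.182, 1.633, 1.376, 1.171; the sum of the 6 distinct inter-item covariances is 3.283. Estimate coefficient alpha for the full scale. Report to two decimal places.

ΣVar(i) = 2.182 + 1.633 + 1.376 + 1.171 = 6.362
Sum of distinct covariances = 3.283
σ²_T = ΣVar(i) + 2·Σcov = 6.362 + 2 × 3.283 = 12.928
α = (4/3)·(1 − 6.362/12.928) = 0.68

coefficient alpha = 0.68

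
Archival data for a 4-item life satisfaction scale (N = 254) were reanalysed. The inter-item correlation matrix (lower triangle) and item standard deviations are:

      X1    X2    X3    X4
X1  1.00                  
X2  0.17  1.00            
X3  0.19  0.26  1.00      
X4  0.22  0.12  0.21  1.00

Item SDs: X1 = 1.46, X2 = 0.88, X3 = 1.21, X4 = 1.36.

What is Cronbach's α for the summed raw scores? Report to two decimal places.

Σσ²ᵢ = 1.46² + 0.88² + 1.21² + 1.36² = 6.2197
Covariances σ_ij = r_ij · s_i · s_j:
  σ(X1,X2) = 0.17 × 1.46 × 0.88 = 0.2184
  σ(X1,X3) = 0.19 × 1.46 × 1.21 = 0.3357
  σ(X1,X4) = 0.22 × 1.46 × 1.36 = 0.4368
  σ(X2,X3) = 0.26 × 0.88 × 1.21 = 0.2768
  σ(X2,X4) = 0.12 × 0.88 × 1.36 = 0.1436
  σ(X3,X4) = 0.21 × 1.21 × 1.36 = 0.3456
σ²_T = Σσ²ᵢ + 2·Σσ_ij = 6.2197 + 2 × 1.7569 = 9.7335
α = (4/3)·(1 − 6.2197/9.7335) = 0.48

Cronbach's α = 0.48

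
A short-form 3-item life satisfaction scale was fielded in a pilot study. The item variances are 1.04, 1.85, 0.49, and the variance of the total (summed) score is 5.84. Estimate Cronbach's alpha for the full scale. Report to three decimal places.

α = 0.632

sum of item variances = 1.04 + 1.85 + 0.49 = 3.38
α = (k/(k−1))·(1 − sum of item variances/σ²_total) = (3/2)·(1 − 3.38/5.84) = 0.632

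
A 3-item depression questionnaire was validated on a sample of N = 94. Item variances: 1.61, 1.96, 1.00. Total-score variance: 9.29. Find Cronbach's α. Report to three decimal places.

α = 0.762

Σσᵢ² = 1.61 + 1.96 + 1.00 = 4.57
α = (k/(k−1))·(1 − Σσᵢ²/σ²_total) = (3/2)·(1 − 4.57/9.29) = 0.762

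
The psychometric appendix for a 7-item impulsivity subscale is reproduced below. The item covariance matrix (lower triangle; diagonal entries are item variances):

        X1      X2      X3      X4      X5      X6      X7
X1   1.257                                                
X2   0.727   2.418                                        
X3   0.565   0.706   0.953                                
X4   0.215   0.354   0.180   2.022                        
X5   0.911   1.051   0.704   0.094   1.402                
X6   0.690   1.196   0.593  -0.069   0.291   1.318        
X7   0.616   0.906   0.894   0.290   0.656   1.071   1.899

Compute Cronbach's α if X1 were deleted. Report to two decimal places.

Remaining items: X2, X3, X4, X5, X6, X7 (k = 6).
ΣVar(i) = 2.418 + 0.953 + 2.022 + 1.402 + 1.318 + 1.899 = 10.012
σ²_total = 10.012 + 2 × 8.917 = 27.846
α (item deleted) = (6/5)·(1 − 10.012/27.846) = 0.77

Cronbach's α = 0.77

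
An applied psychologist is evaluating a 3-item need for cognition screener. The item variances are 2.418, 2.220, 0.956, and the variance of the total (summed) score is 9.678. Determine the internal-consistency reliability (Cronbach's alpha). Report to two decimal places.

α = 0.63

ΣVar(i) = 2.418 + 2.220 + 0.956 = 5.594
α = (k/(k−1))·(1 − ΣVar(i)/σ²_total) = (3/2)·(1 − 5.594/9.678) = 0.63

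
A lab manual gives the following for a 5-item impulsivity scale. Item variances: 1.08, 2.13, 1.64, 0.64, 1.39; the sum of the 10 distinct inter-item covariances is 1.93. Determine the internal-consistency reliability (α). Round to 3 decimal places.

Σσᵢ² = 1.08 + 2.13 + 1.64 + 0.64 + 1.39 = 6.88
Sum of distinct covariances = 1.93
σ²_T = Σσᵢ² + 2·Σcov = 6.88 + 2 × 1.93 = 10.74
α = (5/4)·(1 − 6.88/10.74) = 0.449

α = 0.449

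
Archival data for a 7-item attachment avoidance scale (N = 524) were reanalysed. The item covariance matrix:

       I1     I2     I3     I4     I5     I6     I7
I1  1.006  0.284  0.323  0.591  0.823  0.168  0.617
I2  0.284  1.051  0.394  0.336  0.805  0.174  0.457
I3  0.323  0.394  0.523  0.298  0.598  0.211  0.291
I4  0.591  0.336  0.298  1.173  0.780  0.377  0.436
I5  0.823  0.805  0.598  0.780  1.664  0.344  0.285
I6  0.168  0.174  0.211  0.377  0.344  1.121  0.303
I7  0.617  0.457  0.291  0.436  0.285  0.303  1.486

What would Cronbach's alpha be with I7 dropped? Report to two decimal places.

Remaining items: I1, I2, I3, I4, I5, I6 (k = 6).
Σσᵢ² = 1.006 + 1.051 + 0.523 + 1.173 + 1.664 + 1.121 = 6.538
σ²_T = 6.538 + 2 × 6.506 = 19.550
α (item deleted) = (6/5)·(1 − 6.538/19.550) = 0.80

α = 0.80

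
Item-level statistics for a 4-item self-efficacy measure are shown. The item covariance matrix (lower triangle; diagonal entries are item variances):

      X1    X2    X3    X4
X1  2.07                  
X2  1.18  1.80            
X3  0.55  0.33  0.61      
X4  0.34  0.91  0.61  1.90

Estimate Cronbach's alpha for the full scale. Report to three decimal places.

ΣVar(i) = 2.07 + 1.80 + 0.61 + 1.90 = 6.38
Sum of the distinct covariances = 3.92
σ²_total = 6.38 + 2 × 3.92 = 14.22
α = (k/(k−1))·(1 − ΣVar(i)/σ²_total) = (4/3)·(1 − 6.38/14.22) = 0.735

α = 0.735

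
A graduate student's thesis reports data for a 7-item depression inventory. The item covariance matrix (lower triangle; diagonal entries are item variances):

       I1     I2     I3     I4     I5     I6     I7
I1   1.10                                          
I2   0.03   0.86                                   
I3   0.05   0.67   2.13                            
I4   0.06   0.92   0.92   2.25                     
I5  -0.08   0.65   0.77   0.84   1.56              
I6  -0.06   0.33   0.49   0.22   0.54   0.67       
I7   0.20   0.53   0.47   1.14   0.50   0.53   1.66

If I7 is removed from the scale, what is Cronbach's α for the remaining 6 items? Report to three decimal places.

Remaining items: I1, I2, I3, I4, I5, I6 (k = 6).
Σσ²ᵢ = 1.10 + 0.86 + 2.13 + 2.25 + 1.56 + 0.67 = 8.57
σ²_T = 8.57 + 2 × 6.35 = 21.27
α (item deleted) = (6/5)·(1 − 8.57/21.27) = 0.717

α = 0.717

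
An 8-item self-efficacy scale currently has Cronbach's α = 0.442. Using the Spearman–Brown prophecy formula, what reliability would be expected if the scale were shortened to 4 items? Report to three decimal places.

predicted reliability = 0.284

Length factor m = 4/8 = 0.5000
α' = m·α / (1 − (1−m)·α)
   = 4/8 × 0.442 / (1 − (1 − 4/8) × 0.442)
   = 0.2210 / 0.7790 = 0.284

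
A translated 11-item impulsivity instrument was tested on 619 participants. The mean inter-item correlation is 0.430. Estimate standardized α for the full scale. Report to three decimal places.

Standardized α = k·r̄ / (1 + (k−1)·r̄) = 11 × 0.430 / (1 + 10 × 0.430)
  = 4.7300 / 5.3000 = 0.892

standardized α = 0.892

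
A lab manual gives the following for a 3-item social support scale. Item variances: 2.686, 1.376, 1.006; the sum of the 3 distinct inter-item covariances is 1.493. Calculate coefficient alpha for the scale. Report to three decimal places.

coefficient alpha = 0.556

sum of item variances = 2.686 + 1.376 + 1.006 = 5.068
Sum of distinct covariances = 1.493
Var(T) = sum of item variances + 2·Σcov = 5.068 + 2 × 1.493 = 8.054
α = (3/2)·(1 − 5.068/8.054) = 0.556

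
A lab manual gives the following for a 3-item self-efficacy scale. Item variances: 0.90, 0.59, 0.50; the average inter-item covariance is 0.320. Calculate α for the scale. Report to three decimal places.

ΣVar(i) = 0.90 + 0.59 + 0.50 = 1.99
Sum of the 3 distinct covariances = 3 × 0.320 = 0.960
σ²_T = ΣVar(i) + 2·Σcov = 1.99 + 2 × 0.960 = 3.910
α = (3/2)·(1 − 1.99/3.910) = 0.737

α = 0.737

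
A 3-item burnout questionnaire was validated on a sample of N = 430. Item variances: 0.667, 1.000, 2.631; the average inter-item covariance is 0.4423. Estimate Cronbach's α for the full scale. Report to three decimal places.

Σσ²ᵢ = 0.667 + 1.000 + 2.631 = 4.298
Sum of the 3 distinct covariances = 3 × 0.4423 = 1.3269
Var(T) = Σσ²ᵢ + 2·Σcov = 4.298 + 2 × 1.3269 = 6.9518
α = (3/2)·(1 − 4.298/6.9518) = 0.573

α = 0.573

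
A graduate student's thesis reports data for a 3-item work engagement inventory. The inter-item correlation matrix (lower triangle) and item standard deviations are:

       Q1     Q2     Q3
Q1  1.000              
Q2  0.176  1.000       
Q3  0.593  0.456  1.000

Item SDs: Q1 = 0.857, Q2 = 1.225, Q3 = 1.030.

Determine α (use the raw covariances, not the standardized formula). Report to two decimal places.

α = 0.66

Σσ²ᵢ = 0.857² + 1.225² + 1.030² = 3.2960
Covariances σ_ij = r_ij · s_i · s_j:
  σ(Q1,Q2) = 0.176 × 0.857 × 1.225 = 0.1848
  σ(Q1,Q3) = 0.593 × 0.857 × 1.030 = 0.5234
  σ(Q2,Q3) = 0.456 × 1.225 × 1.030 = 0.5754
σ²_T = Σσ²ᵢ + 2·Σσ_ij = 3.2960 + 2 × 1.2836 = 5.8632
α = (3/2)·(1 − 3.2960/5.8632) = 0.66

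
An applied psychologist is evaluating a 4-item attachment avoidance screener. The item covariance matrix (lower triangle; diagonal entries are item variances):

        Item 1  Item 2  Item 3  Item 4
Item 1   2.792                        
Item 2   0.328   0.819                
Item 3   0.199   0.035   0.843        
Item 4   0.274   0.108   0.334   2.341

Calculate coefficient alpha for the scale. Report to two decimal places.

Σσ²ᵢ = 2.792 + 0.819 + 0.843 + 2.341 = 6.795
Sum of the distinct covariances = 1.278
total variance = 6.795 + 2 × 1.278 = 9.351
α = (k/(k−1))·(1 − Σσ²ᵢ/total variance) = (4/3)·(1 − 6.795/9.351) = 0.36

α = 0.36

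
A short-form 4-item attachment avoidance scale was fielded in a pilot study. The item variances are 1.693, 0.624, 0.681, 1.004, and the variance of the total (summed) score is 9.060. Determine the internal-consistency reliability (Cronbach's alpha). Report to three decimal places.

Cronbach's alpha = 0.744

ΣVar(i) = 1.693 + 0.624 + 0.681 + 1.004 = 4.002
α = (k/(k−1))·(1 − ΣVar(i)/Var(T)) = (4/3)·(1 − 4.002/9.060) = 0.744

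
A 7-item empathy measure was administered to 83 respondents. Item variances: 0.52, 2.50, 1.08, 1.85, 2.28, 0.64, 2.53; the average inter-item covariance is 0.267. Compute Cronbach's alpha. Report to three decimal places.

Cronbach's alpha = 0.579

ΣVar(i) = 0.52 + 2.50 + 1.08 + 1.85 + 2.28 + 0.64 + 2.53 = 11.40
Sum of the 21 distinct covariances = 21 × 0.267 = 5.607
total variance = ΣVar(i) + 2·Σcov = 11.40 + 2 × 5.607 = 22.614
α = (7/6)·(1 − 11.40/22.614) = 0.579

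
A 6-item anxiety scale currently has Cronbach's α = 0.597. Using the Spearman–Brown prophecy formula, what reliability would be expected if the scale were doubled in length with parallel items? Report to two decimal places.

predicted reliability = 0.75

Length factor m = 2
α' = m·α / (1 + (m−1)·α)
   = 2 × 0.597 / (1 + (2 − 1) × 0.597)
   = 1.1940 / 1.5970 = 0.75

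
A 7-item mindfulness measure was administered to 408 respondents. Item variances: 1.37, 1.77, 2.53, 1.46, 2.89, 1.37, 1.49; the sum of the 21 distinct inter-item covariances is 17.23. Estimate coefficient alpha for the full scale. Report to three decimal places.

coefficient alpha = 0.849

sum of item variances = 1.37 + 1.77 + 2.53 + 1.46 + 2.89 + 1.37 + 1.49 = 12.88
Sum of distinct covariances = 17.23
σ²_T = sum of item variances + 2·Σcov = 12.88 + 2 × 17.23 = 47.34
α = (7/6)·(1 − 12.88/47.34) = 0.849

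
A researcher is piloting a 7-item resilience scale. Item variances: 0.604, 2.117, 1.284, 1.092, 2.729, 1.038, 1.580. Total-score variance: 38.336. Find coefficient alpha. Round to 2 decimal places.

sum of item variances = 0.604 + 2.117 + 1.284 + 1.092 + 2.729 + 1.038 + 1.580 = 10.444
α = (k/(k−1))·(1 − sum of item variances/σ²_T) = (7/6)·(1 − 10.444/38.336) = 0.85

coefficient alpha = 0.85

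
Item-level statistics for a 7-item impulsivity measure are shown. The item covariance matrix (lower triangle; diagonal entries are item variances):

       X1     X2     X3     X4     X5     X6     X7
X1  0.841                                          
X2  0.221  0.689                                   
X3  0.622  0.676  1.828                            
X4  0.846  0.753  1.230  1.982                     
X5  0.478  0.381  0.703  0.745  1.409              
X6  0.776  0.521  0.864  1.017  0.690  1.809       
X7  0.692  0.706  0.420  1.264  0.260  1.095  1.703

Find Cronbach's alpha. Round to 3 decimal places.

Σσ²ᵢ = 0.841 + 0.689 + 1.828 + 1.982 + 1.409 + 1.809 + 1.703 = 10.261
Sum of off-diagonal covariances = 14.960
σ²_T = 10.261 + 2 × 14.960 = 40.181
α = (k/(k−1))·(1 − Σσ²ᵢ/σ²_T) = (7/6)·(1 − 10.261/40.181) = 0.869

Cronbach's alpha = 0.869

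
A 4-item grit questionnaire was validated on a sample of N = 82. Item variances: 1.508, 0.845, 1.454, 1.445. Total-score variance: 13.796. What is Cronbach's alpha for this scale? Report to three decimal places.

ΣVar(i) = 1.508 + 0.845 + 1.454 + 1.445 = 5.252
α = (k/(k−1))·(1 − ΣVar(i)/Var(T)) = (4/3)·(1 − 5.252/13.796) = 0.826

Cronbach's alpha = 0.826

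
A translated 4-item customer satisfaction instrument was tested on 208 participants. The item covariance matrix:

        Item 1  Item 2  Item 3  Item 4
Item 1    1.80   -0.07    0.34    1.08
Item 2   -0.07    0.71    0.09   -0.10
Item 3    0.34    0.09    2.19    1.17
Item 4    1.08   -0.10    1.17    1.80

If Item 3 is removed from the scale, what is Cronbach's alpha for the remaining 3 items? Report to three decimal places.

Remaining items: Item 1, Item 2, Item 4 (k = 3).
Σσᵢ² = 1.80 + 0.71 + 1.80 = 4.31
σ²_T = 4.31 + 2 × 0.91 = 6.13
α (item deleted) = (3/2)·(1 − 4.31/6.13) = 0.445

α = 0.445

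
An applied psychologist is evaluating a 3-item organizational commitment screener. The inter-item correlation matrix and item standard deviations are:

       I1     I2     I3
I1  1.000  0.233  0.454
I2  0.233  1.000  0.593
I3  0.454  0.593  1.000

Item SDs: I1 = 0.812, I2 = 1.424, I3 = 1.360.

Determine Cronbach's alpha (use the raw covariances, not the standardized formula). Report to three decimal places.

Cronbach's alpha = 0.687

Σσ²ᵢ = 0.812² + 1.424² + 1.360² = 4.5367
Covariances σ_ij = r_ij · s_i · s_j:
  σ(I1,I2) = 0.233 × 0.812 × 1.424 = 0.2694
  σ(I1,I3) = 0.454 × 0.812 × 1.360 = 0.5014
  σ(I2,I3) = 0.593 × 1.424 × 1.360 = 1.1484
σ²_T = Σσ²ᵢ + 2·Σσ_ij = 4.5367 + 2 × 1.9192 = 8.3751
α = (3/2)·(1 − 4.5367/8.3751) = 0.687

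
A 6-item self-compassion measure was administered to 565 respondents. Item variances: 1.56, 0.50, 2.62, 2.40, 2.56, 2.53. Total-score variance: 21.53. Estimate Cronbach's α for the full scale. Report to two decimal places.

Σσᵢ² = 1.56 + 0.50 + 2.62 + 2.40 + 2.56 + 2.53 = 12.17
α = (k/(k−1))·(1 − Σσᵢ²/Var(T)) = (6/5)·(1 − 12.17/21.53) = 0.52

α = 0.52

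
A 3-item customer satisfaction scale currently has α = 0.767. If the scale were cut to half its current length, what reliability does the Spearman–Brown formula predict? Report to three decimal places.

predicted reliability = 0.622

Length factor m = 1/2
α' = m·α / (1 − (1−m)·α)
   = 1/2 × 0.767 / (1 − (1 − 1/2) × 0.767)
   = 0.3835 / 0.6165 = 0.622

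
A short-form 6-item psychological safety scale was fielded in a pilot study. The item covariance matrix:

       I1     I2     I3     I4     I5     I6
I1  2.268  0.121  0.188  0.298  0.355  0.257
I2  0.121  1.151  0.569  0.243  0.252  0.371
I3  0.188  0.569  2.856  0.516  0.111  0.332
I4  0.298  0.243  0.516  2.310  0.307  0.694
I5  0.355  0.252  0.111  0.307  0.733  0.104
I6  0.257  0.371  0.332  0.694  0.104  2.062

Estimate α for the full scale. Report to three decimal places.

Σσ²ᵢ = 2.268 + 1.151 + 2.856 + 2.310 + 0.733 + 2.062 = 11.380
Sum of the distinct covariances = 4.718
σ²_total = 11.380 + 2 × 4.718 = 20.816
α = (k/(k−1))·(1 − Σσ²ᵢ/σ²_total) = (6/5)·(1 − 11.380/20.816) = 0.544

α = 0.544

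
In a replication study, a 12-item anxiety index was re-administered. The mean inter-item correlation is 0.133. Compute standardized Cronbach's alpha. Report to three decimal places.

Standardized α = k·r̄ / (1 + (k−1)·r̄) = 12 × 0.133 / (1 + 11 × 0.133)
  = 1.5960 / 2.4630 = 0.648

standardized Cronbach's alpha = 0.648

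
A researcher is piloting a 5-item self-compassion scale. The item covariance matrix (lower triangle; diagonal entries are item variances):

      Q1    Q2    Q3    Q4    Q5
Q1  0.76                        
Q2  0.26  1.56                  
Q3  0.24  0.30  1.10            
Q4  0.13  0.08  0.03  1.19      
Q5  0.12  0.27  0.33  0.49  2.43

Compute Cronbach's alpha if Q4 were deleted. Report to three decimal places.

Cronbach's alpha = 0.456

Remaining items: Q1, Q2, Q3, Q5 (k = 4).
ΣVar(i) = 0.76 + 1.56 + 1.10 + 2.43 = 5.85
σ²_T = 5.85 + 2 × 1.52 = 8.89
α (item deleted) = (4/3)·(1 − 5.85/8.89) = 0.456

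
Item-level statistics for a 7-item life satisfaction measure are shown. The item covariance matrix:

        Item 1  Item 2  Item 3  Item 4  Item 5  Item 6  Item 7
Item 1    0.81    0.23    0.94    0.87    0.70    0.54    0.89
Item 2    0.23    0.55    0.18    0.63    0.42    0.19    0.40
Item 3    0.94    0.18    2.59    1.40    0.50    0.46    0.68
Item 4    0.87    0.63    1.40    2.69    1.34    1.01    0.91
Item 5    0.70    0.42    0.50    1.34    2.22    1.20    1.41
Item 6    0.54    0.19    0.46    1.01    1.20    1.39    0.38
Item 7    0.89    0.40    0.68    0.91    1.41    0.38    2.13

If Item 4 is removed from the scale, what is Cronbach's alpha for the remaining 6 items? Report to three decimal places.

Remaining items: Item 1, Item 2, Item 3, Item 5, Item 6, Item 7 (k = 6).
Σσᵢ² = 0.81 + 0.55 + 2.59 + 2.22 + 1.39 + 2.13 = 9.69
Var(T) = 9.69 + 2 × 9.12 = 27.93
α (item deleted) = (6/5)·(1 − 9.69/27.93) = 0.784

Cronbach's alpha = 0.784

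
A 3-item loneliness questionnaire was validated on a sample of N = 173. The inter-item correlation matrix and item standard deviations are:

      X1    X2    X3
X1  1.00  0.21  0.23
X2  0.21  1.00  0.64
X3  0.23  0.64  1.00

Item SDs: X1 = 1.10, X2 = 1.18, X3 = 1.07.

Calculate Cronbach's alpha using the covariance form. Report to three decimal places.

Cronbach's alpha = 0.629

Σσ²ᵢ = 1.10² + 1.18² + 1.07² = 3.7473
Covariances σ_ij = r_ij · s_i · s_j:
  σ(X1,X2) = 0.21 × 1.10 × 1.18 = 0.2726
  σ(X1,X3) = 0.23 × 1.10 × 1.07 = 0.2707
  σ(X2,X3) = 0.64 × 1.18 × 1.07 = 0.8081
σ²_T = Σσ²ᵢ + 2·Σσ_ij = 3.7473 + 2 × 1.3514 = 6.4501
α = (3/2)·(1 − 3.7473/6.4501) = 0.629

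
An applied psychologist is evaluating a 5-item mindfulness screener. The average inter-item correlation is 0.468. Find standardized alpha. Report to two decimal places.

Standardized α = k·r̄ / (1 + (k−1)·r̄) = 5 × 0.468 / (1 + 4 × 0.468)
  = 2.3400 / 2.8720 = 0.81

α = 0.81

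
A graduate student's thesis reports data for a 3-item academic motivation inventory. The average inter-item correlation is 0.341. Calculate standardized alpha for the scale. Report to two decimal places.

α = 0.61

Standardized α = k·r̄ / (1 + (k−1)·r̄) = 3 × 0.341 / (1 + 2 × 0.341)
  = 1.0230 / 1.6820 = 0.61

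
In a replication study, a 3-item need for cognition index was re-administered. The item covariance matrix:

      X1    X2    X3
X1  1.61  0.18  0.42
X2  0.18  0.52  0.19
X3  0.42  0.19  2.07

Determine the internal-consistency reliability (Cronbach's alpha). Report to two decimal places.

Σσᵢ² = 1.61 + 0.52 + 2.07 = 4.20
Σ_{i<j} σ_ij = 0.79
Var(T) = 4.20 + 2 × 0.79 = 5.78
α = (k/(k−1))·(1 − Σσᵢ²/Var(T)) = (3/2)·(1 − 4.20/5.78) = 0.41

α = 0.41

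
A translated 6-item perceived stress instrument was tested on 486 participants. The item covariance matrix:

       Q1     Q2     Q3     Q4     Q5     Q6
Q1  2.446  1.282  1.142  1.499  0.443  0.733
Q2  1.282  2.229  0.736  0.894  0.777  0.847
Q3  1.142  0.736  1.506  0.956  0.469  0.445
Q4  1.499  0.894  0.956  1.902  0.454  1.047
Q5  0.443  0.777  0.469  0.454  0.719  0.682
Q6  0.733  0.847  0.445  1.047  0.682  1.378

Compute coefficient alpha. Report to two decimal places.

ΣVar(i) = 2.446 + 2.229 + 1.506 + 1.902 + 0.719 + 1.378 = 10.180
Sum of the distinct covariances = 12.406
Var(T) = 10.180 + 2 × 12.406 = 34.992
α = (k/(k−1))·(1 − ΣVar(i)/Var(T)) = (6/5)·(1 − 10.180/34.992) = 0.85

α = 0.85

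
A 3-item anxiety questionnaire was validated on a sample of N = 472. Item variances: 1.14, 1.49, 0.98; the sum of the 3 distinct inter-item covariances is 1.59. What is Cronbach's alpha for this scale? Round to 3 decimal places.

Σσᵢ² = 1.14 + 1.49 + 0.98 = 3.61
Sum of distinct covariances = 1.59
σ²_T = Σσᵢ² + 2·Σcov = 3.61 + 2 × 1.59 = 6.79
α = (3/2)·(1 − 3.61/6.79) = 0.703

α = 0.703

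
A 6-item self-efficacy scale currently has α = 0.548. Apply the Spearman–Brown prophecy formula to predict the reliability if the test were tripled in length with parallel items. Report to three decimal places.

predicted reliability = 0.784

Length factor m = 3
α' = m·α / (1 + (m−1)·α)
   = 3 × 0.548 / (1 + (3 − 1) × 0.548)
   = 1.6440 / 2.0960 = 0.784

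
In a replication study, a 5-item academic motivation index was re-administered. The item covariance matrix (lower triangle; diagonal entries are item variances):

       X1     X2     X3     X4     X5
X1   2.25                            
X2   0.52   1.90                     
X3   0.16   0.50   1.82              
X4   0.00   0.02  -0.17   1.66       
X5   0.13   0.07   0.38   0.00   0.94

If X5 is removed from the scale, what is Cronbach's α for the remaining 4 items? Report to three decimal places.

Remaining items: X1, X2, X3, X4 (k = 4).
sum of item variances = 2.25 + 1.90 + 1.82 + 1.66 = 7.63
Var(T) = 7.63 + 2 × 1.03 = 9.69
α (item deleted) = (4/3)·(1 − 7.63/9.69) = 0.283

Cronbach's α = 0.283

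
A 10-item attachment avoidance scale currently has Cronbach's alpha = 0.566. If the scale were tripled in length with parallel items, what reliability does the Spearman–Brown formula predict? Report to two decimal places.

Length factor m = 3
α' = m·α / (1 + (m−1)·α)
   = 3 × 0.566 / (1 + (3 − 1) × 0.566)
   = 1.6980 / 2.1320 = 0.80

predicted reliability = 0.80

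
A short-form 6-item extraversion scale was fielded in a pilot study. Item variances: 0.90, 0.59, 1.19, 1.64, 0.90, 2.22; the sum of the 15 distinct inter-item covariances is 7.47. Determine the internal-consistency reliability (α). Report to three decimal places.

ΣVar(i) = 0.90 + 0.59 + 1.19 + 1.64 + 0.90 + 2.22 = 7.44
Sum of distinct covariances = 7.47
σ²_T = ΣVar(i) + 2·Σcov = 7.44 + 2 × 7.47 = 22.38
α = (6/5)·(1 − 7.44/22.38) = 0.801

α = 0.801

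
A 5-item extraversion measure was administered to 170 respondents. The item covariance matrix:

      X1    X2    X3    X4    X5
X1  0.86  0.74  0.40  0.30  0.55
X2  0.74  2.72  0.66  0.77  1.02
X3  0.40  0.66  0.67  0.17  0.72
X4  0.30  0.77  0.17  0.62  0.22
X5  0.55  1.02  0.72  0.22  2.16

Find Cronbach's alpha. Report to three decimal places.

α = 0.765

ΣVar(i) = 0.86 + 2.72 + 0.67 + 0.62 + 2.16 = 7.03
Sum of off-diagonal covariances = 5.55
σ²_T = 7.03 + 2 × 5.55 = 18.13
α = (k/(k−1))·(1 − ΣVar(i)/σ²_T) = (5/4)·(1 − 7.03/18.13) = 0.765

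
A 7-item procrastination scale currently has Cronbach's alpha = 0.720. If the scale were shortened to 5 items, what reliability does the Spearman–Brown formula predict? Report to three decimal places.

Length factor m = 5/7 = 0.7143
α' = m·α / (1 − (1−m)·α)
   = 5/7 × 0.720 / (1 − (1 − 5/7) × 0.720)
   = 0.5143 / 0.7943 = 0.647

predicted reliability = 0.647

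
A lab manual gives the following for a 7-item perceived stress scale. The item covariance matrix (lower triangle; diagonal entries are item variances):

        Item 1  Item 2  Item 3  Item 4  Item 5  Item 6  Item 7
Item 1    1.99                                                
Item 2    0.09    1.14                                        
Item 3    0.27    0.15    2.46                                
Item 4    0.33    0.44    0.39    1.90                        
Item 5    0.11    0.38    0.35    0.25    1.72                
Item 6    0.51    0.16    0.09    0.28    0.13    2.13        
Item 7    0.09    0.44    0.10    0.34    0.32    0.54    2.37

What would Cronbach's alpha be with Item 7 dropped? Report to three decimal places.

Remaining items: Item 1, Item 2, Item 3, Item 4, Item 5, Item 6 (k = 6).
Σσ²ᵢ = 1.99 + 1.14 + 2.46 + 1.90 + 1.72 + 2.13 = 11.34
total variance = 11.34 + 2 × 3.93 = 19.20
α (item deleted) = (6/5)·(1 − 11.34/19.20) = 0.491

Cronbach's alpha = 0.491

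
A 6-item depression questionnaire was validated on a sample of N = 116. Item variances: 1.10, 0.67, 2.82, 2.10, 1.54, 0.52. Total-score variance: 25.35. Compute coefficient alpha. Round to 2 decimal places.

α = 0.79

sum of item variances = 1.10 + 0.67 + 2.82 + 2.10 + 1.54 + 0.52 = 8.75
α = (k/(k−1))·(1 − sum of item variances/σ²_T) = (6/5)·(1 − 8.75/25.35) = 0.79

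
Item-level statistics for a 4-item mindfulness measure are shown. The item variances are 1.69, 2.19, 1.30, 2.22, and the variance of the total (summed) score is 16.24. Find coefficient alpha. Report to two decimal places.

α = 0.73

sum of item variances = 1.69 + 2.19 + 1.30 + 2.22 = 7.40
α = (k/(k−1))·(1 − sum of item variances/total variance) = (4/3)·(1 − 7.40/16.24) = 0.73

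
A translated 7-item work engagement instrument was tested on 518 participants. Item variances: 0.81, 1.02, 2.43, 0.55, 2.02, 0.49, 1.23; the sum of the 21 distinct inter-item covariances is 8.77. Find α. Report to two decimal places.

Σσ²ᵢ = 0.81 + 1.02 + 2.43 + 0.55 + 2.02 + 0.49 + 1.23 = 8.55
Sum of distinct covariances = 8.77
Var(T) = Σσ²ᵢ + 2·Σcov = 8.55 + 2 × 8.77 = 26.09
α = (7/6)·(1 − 8.55/26.09) = 0.78

α = 0.78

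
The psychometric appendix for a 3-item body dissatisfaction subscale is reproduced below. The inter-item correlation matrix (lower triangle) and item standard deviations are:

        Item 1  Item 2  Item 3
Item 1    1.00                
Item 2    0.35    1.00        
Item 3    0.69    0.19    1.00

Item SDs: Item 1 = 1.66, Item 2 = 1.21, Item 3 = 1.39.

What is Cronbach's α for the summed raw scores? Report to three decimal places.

Cronbach's α = 0.689

Σσ²ᵢ = 1.66² + 1.21² + 1.39² = 6.1518
Covariances σ_ij = r_ij · s_i · s_j:
  σ(Item 1,Item 2) = 0.35 × 1.66 × 1.21 = 0.7030
  σ(Item 1,Item 3) = 0.69 × 1.66 × 1.39 = 1.5921
  σ(Item 2,Item 3) = 0.19 × 1.21 × 1.39 = 0.3196
σ²_T = Σσ²ᵢ + 2·Σσ_ij = 6.1518 + 2 × 2.6147 = 11.3812
α = (3/2)·(1 − 6.1518/11.3812) = 0.689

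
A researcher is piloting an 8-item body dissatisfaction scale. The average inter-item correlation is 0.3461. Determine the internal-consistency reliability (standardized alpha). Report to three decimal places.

Standardized α = k·r̄ / (1 + (k−1)·r̄) = 8 × 0.3461 / (1 + 7 × 0.3461)
  = 2.7688 / 3.4227 = 0.809

standardized alpha = 0.809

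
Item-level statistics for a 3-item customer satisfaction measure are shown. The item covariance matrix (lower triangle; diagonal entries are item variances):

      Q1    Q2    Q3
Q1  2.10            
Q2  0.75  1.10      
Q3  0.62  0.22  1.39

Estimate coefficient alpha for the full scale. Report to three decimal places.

sum of item variances = 2.10 + 1.10 + 1.39 = 4.59
Sum of off-diagonal covariances = 1.59
Var(T) = 4.59 + 2 × 1.59 = 7.77
α = (k/(k−1))·(1 − sum of item variances/Var(T)) = (3/2)·(1 − 4.59/7.77) = 0.614

coefficient alpha = 0.614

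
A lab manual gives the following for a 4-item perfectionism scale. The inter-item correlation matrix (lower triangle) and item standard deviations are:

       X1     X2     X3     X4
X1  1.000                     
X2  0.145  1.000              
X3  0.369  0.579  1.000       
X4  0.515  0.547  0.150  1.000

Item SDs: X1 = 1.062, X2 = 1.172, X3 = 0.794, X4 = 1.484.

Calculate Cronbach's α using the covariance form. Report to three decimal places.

α = 0.703

Σσ²ᵢ = 1.062² + 1.172² + 0.794² + 1.484² = 5.3341
Covariances σ_ij = r_ij · s_i · s_j:
  σ(X1,X2) = 0.145 × 1.062 × 1.172 = 0.1805
  σ(X1,X3) = 0.369 × 1.062 × 0.794 = 0.3112
  σ(X1,X4) = 0.515 × 1.062 × 1.484 = 0.8116
  σ(X2,X3) = 0.579 × 1.172 × 0.794 = 0.5388
  σ(X2,X4) = 0.547 × 1.172 × 1.484 = 0.9514
  σ(X3,X4) = 0.150 × 0.794 × 1.484 = 0.1767
σ²_T = Σσ²ᵢ + 2·Σσ_ij = 5.3341 + 2 × 2.9702 = 11.2745
α = (4/3)·(1 − 5.3341/11.2745) = 0.703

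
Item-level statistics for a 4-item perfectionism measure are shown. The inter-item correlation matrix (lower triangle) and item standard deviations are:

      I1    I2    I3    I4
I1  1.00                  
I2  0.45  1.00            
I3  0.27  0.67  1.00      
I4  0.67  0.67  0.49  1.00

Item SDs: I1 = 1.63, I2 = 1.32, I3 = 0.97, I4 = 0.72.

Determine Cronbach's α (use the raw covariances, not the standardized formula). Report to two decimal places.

Σσ²ᵢ = 1.63² + 1.32² + 0.97² + 0.72² = 5.8586
Covariances σ_ij = r_ij · s_i · s_j:
  σ(I1,I2) = 0.45 × 1.63 × 1.32 = 0.9682
  σ(I1,I3) = 0.27 × 1.63 × 0.97 = 0.4269
  σ(I1,I4) = 0.67 × 1.63 × 0.72 = 0.7863
  σ(I2,I3) = 0.67 × 1.32 × 0.97 = 0.8579
  σ(I2,I4) = 0.67 × 1.32 × 0.72 = 0.6368
  σ(I3,I4) = 0.49 × 0.97 × 0.72 = 0.3422
σ²_T = Σσ²ᵢ + 2·Σσ_ij = 5.8586 + 2 × 4.0183 = 13.8952
α = (4/3)·(1 − 5.8586/13.8952) = 0.77

α = 0.77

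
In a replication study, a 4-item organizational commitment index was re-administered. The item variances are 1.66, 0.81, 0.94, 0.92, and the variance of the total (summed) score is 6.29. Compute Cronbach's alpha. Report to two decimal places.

sum of item variances = 1.66 + 0.81 + 0.94 + 0.92 = 4.33
α = (k/(k−1))·(1 − sum of item variances/total variance) = (4/3)·(1 − 4.33/6.29) = 0.42

Cronbach's alpha = 0.42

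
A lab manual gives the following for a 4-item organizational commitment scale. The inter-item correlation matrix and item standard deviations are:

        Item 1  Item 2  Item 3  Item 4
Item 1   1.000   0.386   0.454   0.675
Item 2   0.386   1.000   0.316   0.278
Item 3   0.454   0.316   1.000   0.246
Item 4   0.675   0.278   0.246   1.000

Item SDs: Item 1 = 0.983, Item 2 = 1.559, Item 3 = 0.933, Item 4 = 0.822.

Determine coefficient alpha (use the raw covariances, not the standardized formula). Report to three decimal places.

coefficient alpha = 0.678

Σσ²ᵢ = 0.983² + 1.559² + 0.933² + 0.822² = 4.9429
Covariances σ_ij = r_ij · s_i · s_j:
  σ(Item 1,Item 2) = 0.386 × 0.983 × 1.559 = 0.5915
  σ(Item 1,Item 3) = 0.454 × 0.983 × 0.933 = 0.4164
  σ(Item 1,Item 4) = 0.675 × 0.983 × 0.822 = 0.5454
  σ(Item 2,Item 3) = 0.316 × 1.559 × 0.933 = 0.4596
  σ(Item 2,Item 4) = 0.278 × 1.559 × 0.822 = 0.3563
  σ(Item 3,Item 4) = 0.246 × 0.933 × 0.822 = 0.1887
σ²_T = Σσ²ᵢ + 2·Σσ_ij = 4.9429 + 2 × 2.5579 = 10.0587
α = (4/3)·(1 − 4.9429/10.0587) = 0.678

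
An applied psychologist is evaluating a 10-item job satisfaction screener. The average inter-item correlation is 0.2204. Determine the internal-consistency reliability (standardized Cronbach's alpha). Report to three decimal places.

standardized Cronbach's alpha = 0.739

Standardized α = k·r̄ / (1 + (k−1)·r̄) = 10 × 0.2204 / (1 + 9 × 0.2204)
  = 2.2040 / 2.9836 = 0.739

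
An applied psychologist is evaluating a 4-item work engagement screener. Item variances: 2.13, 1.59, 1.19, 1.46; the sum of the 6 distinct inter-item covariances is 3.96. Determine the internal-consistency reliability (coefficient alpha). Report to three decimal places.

α = 0.739

ΣVar(i) = 2.13 + 1.59 + 1.19 + 1.46 = 6.37
Sum of distinct covariances = 3.96
Var(T) = ΣVar(i) + 2·Σcov = 6.37 + 2 × 3.96 = 14.29
α = (4/3)·(1 − 6.37/14.29) = 0.739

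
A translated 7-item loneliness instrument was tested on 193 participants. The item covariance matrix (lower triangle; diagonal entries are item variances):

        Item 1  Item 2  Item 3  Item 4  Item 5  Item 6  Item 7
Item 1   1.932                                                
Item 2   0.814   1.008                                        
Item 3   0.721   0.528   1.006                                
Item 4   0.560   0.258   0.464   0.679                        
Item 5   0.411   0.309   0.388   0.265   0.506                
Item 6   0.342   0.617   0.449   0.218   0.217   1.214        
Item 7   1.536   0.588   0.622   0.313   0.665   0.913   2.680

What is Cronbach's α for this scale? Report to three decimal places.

Σσᵢ² = 1.932 + 1.008 + 1.006 + 0.679 + 0.506 + 1.214 + 2.680 = 9.025
Sum of the distinct covariances = 11.198
Var(T) = 9.025 + 2 × 11.198 = 31.421
α = (k/(k−1))·(1 − Σσᵢ²/Var(T)) = (7/6)·(1 − 9.025/31.421) = 0.832

α = 0.832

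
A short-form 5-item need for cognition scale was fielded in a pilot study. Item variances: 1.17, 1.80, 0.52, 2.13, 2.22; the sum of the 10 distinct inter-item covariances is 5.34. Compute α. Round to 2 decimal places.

α = 0.72

Σσᵢ² = 1.17 + 1.80 + 0.52 + 2.13 + 2.22 = 7.84
Sum of distinct covariances = 5.34
σ²_T = Σσᵢ² + 2·Σcov = 7.84 + 2 × 5.34 = 18.52
α = (5/4)·(1 − 7.84/18.52) = 0.72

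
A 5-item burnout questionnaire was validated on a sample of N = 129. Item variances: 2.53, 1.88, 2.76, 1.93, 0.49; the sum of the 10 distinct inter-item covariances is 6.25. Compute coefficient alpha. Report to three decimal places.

ΣVar(i) = 2.53 + 1.88 + 2.76 + 1.93 + 0.49 = 9.59
Sum of distinct covariances = 6.25
σ²_total = ΣVar(i) + 2·Σcov = 9.59 + 2 × 6.25 = 22.09
α = (5/4)·(1 − 9.59/22.09) = 0.707

α = 0.707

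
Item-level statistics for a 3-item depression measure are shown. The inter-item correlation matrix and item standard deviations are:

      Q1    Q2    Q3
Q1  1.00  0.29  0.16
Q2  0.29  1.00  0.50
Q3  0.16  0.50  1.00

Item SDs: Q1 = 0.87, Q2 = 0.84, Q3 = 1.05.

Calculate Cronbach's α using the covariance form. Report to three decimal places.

α = 0.576

Σσ²ᵢ = 0.87² + 0.84² + 1.05² = 2.5650
Covariances σ_ij = r_ij · s_i · s_j:
  σ(Q1,Q2) = 0.29 × 0.87 × 0.84 = 0.2119
  σ(Q1,Q3) = 0.16 × 0.87 × 1.05 = 0.1462
  σ(Q2,Q3) = 0.50 × 0.84 × 1.05 = 0.4410
σ²_T = Σσ²ᵢ + 2·Σσ_ij = 2.5650 + 2 × 0.7991 = 4.1632
α = (3/2)·(1 − 2.5650/4.1632) = 0.576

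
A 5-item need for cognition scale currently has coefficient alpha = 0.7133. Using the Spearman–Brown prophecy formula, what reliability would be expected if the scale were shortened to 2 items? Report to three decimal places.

Length factor m = 2/5 = 0.4000
α' = m·α / (1 − (1−m)·α)
   = 2/5 × 0.7133 / (1 − (1 − 2/5) × 0.7133)
   = 0.2853 / 0.5720 = 0.499

predicted reliability = 0.499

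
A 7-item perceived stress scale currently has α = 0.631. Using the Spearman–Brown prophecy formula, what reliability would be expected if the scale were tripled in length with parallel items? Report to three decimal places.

predicted reliability = 0.837

Length factor m = 3
α' = m·α / (1 + (m−1)·α)
   = 3 × 0.631 / (1 + (3 − 1) × 0.631)
   = 1.8930 / 2.2620 = 0.837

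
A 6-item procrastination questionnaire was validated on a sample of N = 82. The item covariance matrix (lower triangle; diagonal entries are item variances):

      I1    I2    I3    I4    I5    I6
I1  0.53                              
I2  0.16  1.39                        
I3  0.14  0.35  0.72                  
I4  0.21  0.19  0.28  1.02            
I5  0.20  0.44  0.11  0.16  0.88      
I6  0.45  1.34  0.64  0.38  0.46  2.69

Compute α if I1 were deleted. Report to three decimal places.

Remaining items: I2, I3, I4, I5, I6 (k = 5).
sum of item variances = 1.39 + 0.72 + 1.02 + 0.88 + 2.69 = 6.70
Var(T) = 6.70 + 2 × 4.35 = 15.40
α (item deleted) = (5/4)·(1 − 6.70/15.40) = 0.706

α = 0.706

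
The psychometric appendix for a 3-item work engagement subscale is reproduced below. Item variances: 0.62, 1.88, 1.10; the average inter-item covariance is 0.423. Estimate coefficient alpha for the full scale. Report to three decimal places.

α = 0.620

Σσᵢ² = 0.62 + 1.88 + 1.10 = 3.60
Sum of the 3 distinct covariances = 3 × 0.423 = 1.269
total variance = Σσᵢ² + 2·Σcov = 3.60 + 2 × 1.269 = 6.138
α = (3/2)·(1 − 3.60/6.138) = 0.620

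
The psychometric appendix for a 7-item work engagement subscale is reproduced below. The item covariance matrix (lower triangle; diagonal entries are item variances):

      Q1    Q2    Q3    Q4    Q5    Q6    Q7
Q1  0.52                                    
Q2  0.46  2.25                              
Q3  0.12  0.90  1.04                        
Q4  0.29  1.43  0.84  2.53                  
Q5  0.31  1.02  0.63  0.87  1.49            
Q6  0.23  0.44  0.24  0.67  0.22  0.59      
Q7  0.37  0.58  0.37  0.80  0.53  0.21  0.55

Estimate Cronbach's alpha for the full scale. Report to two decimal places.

Cronbach's alpha = 0.84

Σσ²ᵢ = 0.52 + 2.25 + 1.04 + 2.53 + 1.49 + 0.59 + 0.55 = 8.97
Sum of the distinct covariances = 11.53
Var(T) = 8.97 + 2 × 11.53 = 32.03
α = (k/(k−1))·(1 − Σσ²ᵢ/Var(T)) = (7/6)·(1 − 8.97/32.03) = 0.84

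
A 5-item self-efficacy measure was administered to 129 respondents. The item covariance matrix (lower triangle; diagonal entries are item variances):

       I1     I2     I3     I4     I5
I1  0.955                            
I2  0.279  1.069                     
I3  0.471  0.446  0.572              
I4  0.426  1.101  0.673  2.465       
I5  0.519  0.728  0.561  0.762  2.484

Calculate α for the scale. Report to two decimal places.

Σσᵢ² = 0.955 + 1.069 + 0.572 + 2.465 + 2.484 = 7.545
Sum of the distinct covariances = 5.966
total variance = 7.545 + 2 × 5.966 = 19.477
α = (k/(k−1))·(1 − Σσᵢ²/total variance) = (5/4)·(1 − 7.545/19.477) = 0.77

α = 0.77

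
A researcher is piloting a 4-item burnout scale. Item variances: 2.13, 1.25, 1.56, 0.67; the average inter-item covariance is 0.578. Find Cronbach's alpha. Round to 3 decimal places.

Cronbach's alpha = 0.737

Σσᵢ² = 2.13 + 1.25 + 1.56 + 0.67 = 5.61
Sum of the 6 distinct covariances = 6 × 0.578 = 3.468
σ²_total = Σσᵢ² + 2·Σcov = 5.61 + 2 × 3.468 = 12.546
α = (4/3)·(1 − 5.61/12.546) = 0.737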